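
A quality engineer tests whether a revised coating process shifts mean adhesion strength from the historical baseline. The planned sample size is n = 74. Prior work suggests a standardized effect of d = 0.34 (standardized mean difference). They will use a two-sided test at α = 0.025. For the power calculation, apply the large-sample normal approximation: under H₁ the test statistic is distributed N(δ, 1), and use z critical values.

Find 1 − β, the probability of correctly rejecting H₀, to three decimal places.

Noncentrality parameter: δ = d·√n = 0.34 × √74 = 2.9248
Critical value for a two-sided test at α = 0.025: z_{α/2} = 2.241.
Power = Φ(δ − 2.241) + Φ(−δ − 2.241) = Φ(0.683) + Φ(-5.166) = 0.7528 + 0.0000 = 0.7528.

Power ≈ 0.753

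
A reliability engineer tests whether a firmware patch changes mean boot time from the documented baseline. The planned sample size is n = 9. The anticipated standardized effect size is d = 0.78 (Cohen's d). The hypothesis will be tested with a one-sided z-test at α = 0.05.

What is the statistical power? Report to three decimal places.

Noncentrality parameter: δ = d·√n = 0.78 × √9 = 2.3400
Critical value for a one-sided test at α = 0.05: z_α = 1.645.
Power = P(Z > 1.645 − δ) = Φ(0.695) = 0.7565.

Power ≈ 0.757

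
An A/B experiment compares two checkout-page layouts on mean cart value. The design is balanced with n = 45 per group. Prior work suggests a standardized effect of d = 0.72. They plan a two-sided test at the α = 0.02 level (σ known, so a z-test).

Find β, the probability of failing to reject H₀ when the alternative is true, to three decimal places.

Noncentrality parameter: δ = d·√(n/2) = 0.72 × √(45/2) = 3.4153
Two-sided α = 0.02 → critical value z_{0.01} = 2.326.
Power = Φ(δ − 2.326) + Φ(−δ − 2.326) = Φ(1.089) + Φ(-5.742) = 0.8619 + 0.0000 = 0.8619.
Type II error: β = 1 − power = 1 − 0.8619 = 0.1381.

β ≈ 0.138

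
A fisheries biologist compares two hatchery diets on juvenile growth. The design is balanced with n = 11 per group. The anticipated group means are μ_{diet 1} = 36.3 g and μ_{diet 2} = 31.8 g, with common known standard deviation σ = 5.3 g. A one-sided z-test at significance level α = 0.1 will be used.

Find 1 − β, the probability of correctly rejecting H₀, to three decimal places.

Standardized effect: d = |μ_{diet 1} − μ_{diet 2}| / σ = |36.3 − 31.8| / 5.3 = 0.8491
Noncentrality parameter: δ = d·√(n/2) = 0.8491 × √(11/2) = 1.9912
Critical value for a one-sided test at α = 0.1: z_α = 1.282.
Power = P(Z > 1.282 − δ) = Φ(0.710) = 0.7610.

Power ≈ 0.761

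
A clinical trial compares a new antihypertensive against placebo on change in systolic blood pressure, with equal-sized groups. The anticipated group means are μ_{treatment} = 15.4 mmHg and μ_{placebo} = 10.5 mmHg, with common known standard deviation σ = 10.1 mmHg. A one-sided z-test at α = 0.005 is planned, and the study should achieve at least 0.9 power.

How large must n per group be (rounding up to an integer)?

Standardized effect: d = |μ_{treatment} − μ_{placebo}| / σ = |15.4 − 10.5| / 10.1 = 0.4851
Set Φ(δ − 2.576) = 0.9; then δ − 2.576 = Φ⁻¹(0.9) = 1.282, giving δ = 3.857.
δ = d·√(n/2) ⇒ n = 2(δ/d)² = 2 × (3.857 / 0.4851)² = 126.43.
Round up to the next whole unit.

n = 127 per group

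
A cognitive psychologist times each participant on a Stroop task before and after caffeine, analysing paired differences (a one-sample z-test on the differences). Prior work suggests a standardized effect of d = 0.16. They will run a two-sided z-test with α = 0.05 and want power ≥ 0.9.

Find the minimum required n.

Set Φ(δ − 1.960) = 0.9; then δ − 1.960 = Φ⁻¹(0.9) = 1.282, giving δ = 3.242.
(For δ > 0 the lower-tail rejection region contributes negligibly to power, so the one-term inversion is standard.)
δ = d·√n ⇒ n = (δ/d)² = (3.242 / 0.16)² = 410.45.
Rounding up, n = 411.

n = 411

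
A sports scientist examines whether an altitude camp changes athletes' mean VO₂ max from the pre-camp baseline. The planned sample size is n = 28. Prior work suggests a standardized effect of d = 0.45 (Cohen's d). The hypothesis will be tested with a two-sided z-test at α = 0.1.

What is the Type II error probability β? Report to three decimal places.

β ≈ 0.231

Noncentrality parameter: λ = d·√n = 0.45 × √28 = 2.3812
Critical value for a two-sided test at α = 0.1: z_{α/2} = 1.645.
Power = Φ(λ − 1.645) + Φ(−λ − 1.645) = Φ(0.736) + Φ(-4.026) = 0.7692 + 0.0000 = 0.7693.
Type II error: β = 1 − power = 1 − 0.7693 = 0.2307.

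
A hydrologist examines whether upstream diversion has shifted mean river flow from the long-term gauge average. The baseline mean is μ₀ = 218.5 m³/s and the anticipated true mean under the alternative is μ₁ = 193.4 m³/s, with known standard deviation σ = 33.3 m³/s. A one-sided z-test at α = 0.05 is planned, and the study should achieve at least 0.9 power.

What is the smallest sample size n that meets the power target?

n = 16

Standardized effect: d = |μ₁ − μ₀| / σ = |193.4 − 218.5| / 33.3 = 0.7538
For power 0.9 need Φ(δ − z_{0.05}) = 0.9, so δ = z_{0.05} + z_{0.10} = 1.645 + 1.282 = 2.926.
δ = d·√n ⇒ n = (δ/d)² = (2.926 / 0.7538)² = 15.07.
Round up to the next whole unit.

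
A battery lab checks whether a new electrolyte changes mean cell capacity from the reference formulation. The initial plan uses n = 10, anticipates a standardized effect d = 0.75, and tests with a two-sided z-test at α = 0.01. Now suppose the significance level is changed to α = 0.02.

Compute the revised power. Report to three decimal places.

Power ≈ 0.518

δ = d·√n = 0.75 × √10 = 2.3717 (unchanged). New critical value: z_{0.01} = 2.326.
Revised power = Φ(δ − 2.326) + Φ(−δ − 2.326) = Φ(0.045) + Φ(-4.698) = 0.5181 + 0.0000 = 0.5181.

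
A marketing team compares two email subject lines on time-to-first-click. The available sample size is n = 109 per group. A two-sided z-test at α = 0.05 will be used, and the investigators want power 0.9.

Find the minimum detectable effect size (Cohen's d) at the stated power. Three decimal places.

Required noncentrality: δ = z_{0.025} + z_{0.10} = 1.960 + 1.282 = 3.242.
(Lower-tail contribution to power is negligible for δ > 0.)
δ = d·√(n/2) ⇒ d = δ/√(n/2) = 3.242/√(109/2) = 0.4391.

d ≈ 0.439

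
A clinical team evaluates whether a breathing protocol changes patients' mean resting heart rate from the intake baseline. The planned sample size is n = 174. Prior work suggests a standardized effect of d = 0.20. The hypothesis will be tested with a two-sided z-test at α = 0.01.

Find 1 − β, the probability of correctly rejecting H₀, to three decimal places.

Noncentrality parameter: δ = d·√n = 0.20 × √174 = 2.6382
Critical value for a two-sided test at α = 0.01: z_{α/2} = 2.576.
Power = Φ(δ − 2.576) + Φ(−δ − 2.576) = Φ(0.062) + Φ(-5.214) = 0.5249 + 0.0000 = 0.5249.

Power ≈ 0.525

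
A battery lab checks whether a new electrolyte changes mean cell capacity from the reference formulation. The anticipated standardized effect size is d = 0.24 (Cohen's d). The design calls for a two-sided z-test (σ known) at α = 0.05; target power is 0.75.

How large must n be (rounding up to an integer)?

n = 121

For power 0.75 need Φ(δ − z_{0.025}) = 0.75, so δ = z_{0.025} + z_{0.25} = 1.960 + 0.674 = 2.634.
(The Φ(−δ − z_{α/2}) term is vanishingly small for δ > 0 and is dropped in the standard sample-size formula.)
δ = d·√n ⇒ n = (δ/d)² = (2.634 / 0.24)² = 120.49.
Round up to the next whole unit.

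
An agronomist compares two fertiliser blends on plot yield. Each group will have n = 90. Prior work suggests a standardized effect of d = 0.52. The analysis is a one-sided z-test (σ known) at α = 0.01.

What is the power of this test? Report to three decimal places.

Power ≈ 0.877

Noncentrality parameter: δ = d·√(n/2) = 0.52 × √(90/2) = 3.4883
Critical value for a one-sided test at α = 0.01: z_α = 2.326.
Power = Φ(δ − 2.326) = Φ(1.162) = 0.8774.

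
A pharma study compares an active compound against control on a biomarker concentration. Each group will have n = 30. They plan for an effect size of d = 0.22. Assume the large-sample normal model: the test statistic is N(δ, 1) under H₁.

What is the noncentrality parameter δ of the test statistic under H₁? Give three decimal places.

δ = d·√(n/2) = 0.22 × √(30/2) = 0.8521

δ ≈ 0.852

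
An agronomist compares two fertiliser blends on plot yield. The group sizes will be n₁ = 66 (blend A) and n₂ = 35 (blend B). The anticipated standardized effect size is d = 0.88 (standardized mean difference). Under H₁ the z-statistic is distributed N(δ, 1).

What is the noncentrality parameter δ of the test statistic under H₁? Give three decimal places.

The noncentrality parameter scales effect size by the design's sample-size factor: δ = d / √(1/n₁ + 1/n₂) = 0.88 / √(1/66 + 1/35) = 4.2085

δ ≈ 4.209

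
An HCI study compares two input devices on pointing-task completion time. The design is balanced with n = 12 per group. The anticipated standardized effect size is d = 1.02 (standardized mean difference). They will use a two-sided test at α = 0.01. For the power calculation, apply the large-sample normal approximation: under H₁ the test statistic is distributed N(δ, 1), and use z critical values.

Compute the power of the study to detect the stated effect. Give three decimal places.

Power ≈ 0.469

Noncentrality parameter: δ = d·√(n/2) = 1.02 × √(12/2) = 2.4985
Two-sided α = 0.01 → critical value z_{0.005} = 2.576.
Power = Φ(δ − 2.576) + Φ(−δ − 2.576) = Φ(-0.077) + Φ(-5.074) = 0.4692 + 0.0000 = 0.4692.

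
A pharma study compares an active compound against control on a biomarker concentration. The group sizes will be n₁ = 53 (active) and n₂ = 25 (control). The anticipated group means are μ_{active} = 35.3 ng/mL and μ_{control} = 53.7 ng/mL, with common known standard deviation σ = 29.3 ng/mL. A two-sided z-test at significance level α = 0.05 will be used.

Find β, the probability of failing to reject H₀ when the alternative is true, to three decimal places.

Standardized effect: d = |μ_{active} − μ_{control}| / σ = |35.3 − 53.7| / 29.3 = 0.6280
Noncentrality parameter: δ = d / √(1/n₁ + 1/n₂) = 0.6280 / √(1/53 + 1/25) = 2.5883
Two-sided α = 0.05 → critical value z_{0.025} = 1.960.
Power = Φ(δ − 1.960) + Φ(−δ − 1.960) = Φ(0.628) + Φ(-4.548) = 0.7351 + 0.0000 = 0.7351.
Type II error: β = 1 − power = 1 − 0.7351 = 0.2649.

β ≈ 0.265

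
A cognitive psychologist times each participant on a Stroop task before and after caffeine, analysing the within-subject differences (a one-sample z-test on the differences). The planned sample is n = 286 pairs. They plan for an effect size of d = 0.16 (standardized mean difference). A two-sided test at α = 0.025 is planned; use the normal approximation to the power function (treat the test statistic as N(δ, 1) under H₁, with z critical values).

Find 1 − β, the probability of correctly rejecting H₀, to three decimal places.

Noncentrality parameter: δ = d·√n = 0.16 × √286 = 2.7058
Critical value for a two-sided test at α = 0.025: z_{α/2} = 2.241.
Power = Φ(δ − 2.241) + Φ(−δ − 2.241) = Φ(0.464) + Φ(-4.947) = 0.6788 + 0.0000 = 0.6788.

Power ≈ 0.679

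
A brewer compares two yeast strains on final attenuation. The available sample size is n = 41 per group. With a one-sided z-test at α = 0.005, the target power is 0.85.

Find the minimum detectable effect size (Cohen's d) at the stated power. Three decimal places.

Need Φ(δ − 2.576) = 0.85, so δ = 2.576 + 1.036 = 3.612.
δ = d·√(n/2) ⇒ d = δ/√(n/2) = 3.612/√(41/2) = 0.7978.

d ≈ 0.798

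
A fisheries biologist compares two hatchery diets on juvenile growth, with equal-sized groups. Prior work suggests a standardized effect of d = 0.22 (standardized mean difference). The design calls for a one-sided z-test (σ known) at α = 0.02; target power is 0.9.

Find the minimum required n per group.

n = 460 per group

For power 0.9 need Φ(δ − z_{0.02}) = 0.9, so δ = z_{0.02} + z_{0.10} = 2.054 + 1.282 = 3.335.
δ = d·√(n/2) ⇒ n = 2(δ/d)² = 2 × (3.335 / 0.22)² = 459.68.
Round up to the next whole unit.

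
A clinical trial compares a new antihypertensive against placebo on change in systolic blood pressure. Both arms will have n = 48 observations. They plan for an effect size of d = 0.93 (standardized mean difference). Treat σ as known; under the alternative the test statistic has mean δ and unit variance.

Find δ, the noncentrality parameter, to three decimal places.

δ ≈ 4.556

δ = d·√(n/2) = 0.93 × √(48/2) = 4.5561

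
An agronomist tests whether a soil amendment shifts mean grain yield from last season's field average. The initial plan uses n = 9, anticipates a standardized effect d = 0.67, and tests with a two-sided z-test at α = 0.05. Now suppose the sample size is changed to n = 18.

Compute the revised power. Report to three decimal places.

With n = 18: δ = d·√n = 0.67 × √18 = 2.8426. Critical value z_{0.025} = 1.960.
Revised power = Φ(δ − 1.960) + Φ(−δ − 1.960) = Φ(0.883) + Φ(-4.803) = 0.8113 + 0.0000 = 0.8113.

Power ≈ 0.811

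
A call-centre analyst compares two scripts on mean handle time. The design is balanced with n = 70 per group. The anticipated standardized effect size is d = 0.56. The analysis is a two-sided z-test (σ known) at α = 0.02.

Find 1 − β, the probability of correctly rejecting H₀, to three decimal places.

Noncentrality parameter: δ = d·√(n/2) = 0.56 × √(70/2) = 3.3130
Two-sided α = 0.02 → critical value z_{0.01} = 2.326.
Power = Φ(δ − 2.326) + Φ(−δ − 2.326) = Φ(0.987) + Φ(-5.639) = 0.8381 + 0.0000 = 0.8381.

Power ≈ 0.838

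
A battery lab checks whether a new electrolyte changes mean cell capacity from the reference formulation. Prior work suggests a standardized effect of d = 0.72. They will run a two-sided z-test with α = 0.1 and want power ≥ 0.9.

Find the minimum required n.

n = 17

For power 0.9 need Φ(δ − z_{0.05}) = 0.9, so δ = z_{0.05} + z_{0.10} = 1.645 + 1.282 = 2.926.
(The Φ(−δ − z_{α/2}) term is vanishingly small for δ > 0 and is dropped in the standard sample-size formula.)
δ = d·√n ⇒ n = (δ/d)² = (2.926 / 0.72)² = 16.52.
Rounding up, n = 17.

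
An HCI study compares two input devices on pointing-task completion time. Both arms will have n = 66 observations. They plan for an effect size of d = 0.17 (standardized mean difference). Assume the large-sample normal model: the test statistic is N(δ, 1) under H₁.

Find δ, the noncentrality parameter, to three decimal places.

δ ≈ 0.977

δ = d·√(n/2) = 0.17 × √(66/2) = 0.9766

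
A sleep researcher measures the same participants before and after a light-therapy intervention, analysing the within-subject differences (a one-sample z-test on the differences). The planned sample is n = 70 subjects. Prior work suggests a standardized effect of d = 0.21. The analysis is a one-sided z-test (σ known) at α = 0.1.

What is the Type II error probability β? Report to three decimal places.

Noncentrality parameter: δ = d·√n = 0.21 × √70 = 1.7570
Critical value for a one-sided test at α = 0.1: z_α = 1.282.
Power = P(Z > 1.282 − δ) = Φ(0.475) = 0.6828.
Type II error: β = 1 − power = 1 − 0.6828 = 0.3172.

β ≈ 0.317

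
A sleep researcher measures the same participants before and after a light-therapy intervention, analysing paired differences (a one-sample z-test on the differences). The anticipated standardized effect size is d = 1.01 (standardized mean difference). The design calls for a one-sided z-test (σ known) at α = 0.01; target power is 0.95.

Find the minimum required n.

n = 16

For power 0.95 need Φ(δ − z_{0.01}) = 0.95, so δ = z_{0.01} + z_{0.05} = 2.326 + 1.645 = 3.971.
δ = d·√n ⇒ n = (δ/d)² = (3.971 / 1.01)² = 15.46.
Round up to the next whole unit.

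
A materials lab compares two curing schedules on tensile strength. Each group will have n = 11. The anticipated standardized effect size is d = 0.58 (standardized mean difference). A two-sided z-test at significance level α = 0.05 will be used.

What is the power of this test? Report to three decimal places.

Power ≈ 0.275

Noncentrality parameter: δ = d·√(n/2) = 0.58 × √(11/2) = 1.3602
Two-sided α = 0.05 → critical value z_{0.025} = 1.960.
Power = Φ(δ − 1.960) + Φ(−δ − 1.960) = Φ(-0.600) + Φ(-3.320) = 0.2743 + 0.0004 = 0.2748.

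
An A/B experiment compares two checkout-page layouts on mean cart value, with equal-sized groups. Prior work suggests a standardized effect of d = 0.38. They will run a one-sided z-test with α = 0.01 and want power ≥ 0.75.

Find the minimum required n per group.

n = 125 per group

Set Φ(δ − 2.326) = 0.75; then δ − 2.326 = Φ⁻¹(0.75) = 0.674, giving δ = 3.001.
δ = d·√(n/2) ⇒ n = 2(δ/d)² = 2 × (3.001 / 0.38)² = 124.72.
Rounding up, n = 125 per group.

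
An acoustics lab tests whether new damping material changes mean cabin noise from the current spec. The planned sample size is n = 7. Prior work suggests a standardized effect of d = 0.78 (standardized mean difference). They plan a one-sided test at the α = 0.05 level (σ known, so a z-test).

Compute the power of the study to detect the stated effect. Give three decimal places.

Noncentrality parameter: δ = d·√n = 0.78 × √7 = 2.0637
One-sided α = 0.05 → critical value z_{0.05} = 1.645.
Power = Φ(δ − 1.645) = Φ(0.419) = 0.6623.

Power ≈ 0.662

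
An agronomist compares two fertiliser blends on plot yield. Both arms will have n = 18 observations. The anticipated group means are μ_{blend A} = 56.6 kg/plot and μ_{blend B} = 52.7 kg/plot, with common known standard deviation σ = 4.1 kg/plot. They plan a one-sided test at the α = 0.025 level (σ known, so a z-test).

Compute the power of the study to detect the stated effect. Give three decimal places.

Power ≈ 0.814

Standardized effect: d = |μ_{blend A} − μ_{blend B}| / σ = |56.6 − 52.7| / 4.1 = 0.9512
Noncentrality parameter: δ = d·√(n/2) = 0.9512 × √(18/2) = 2.8537
One-sided α = 0.025 → critical value z_{0.025} = 1.960.
Power = P(Z > 1.960 − δ) = Φ(0.894) = 0.8143.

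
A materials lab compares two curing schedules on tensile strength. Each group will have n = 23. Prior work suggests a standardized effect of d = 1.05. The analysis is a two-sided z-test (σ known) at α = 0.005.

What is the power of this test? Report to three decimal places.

Noncentrality parameter: δ = d·√(n/2) = 1.05 × √(23/2) = 3.5607
Critical value for a two-sided test at α = 0.005: z_{α/2} = 2.807.
Power = Φ(δ − 2.807) + Φ(−δ − 2.807) = Φ(0.754) + Φ(-6.368) = 0.7745 + 0.0000 = 0.7745.

Power ≈ 0.774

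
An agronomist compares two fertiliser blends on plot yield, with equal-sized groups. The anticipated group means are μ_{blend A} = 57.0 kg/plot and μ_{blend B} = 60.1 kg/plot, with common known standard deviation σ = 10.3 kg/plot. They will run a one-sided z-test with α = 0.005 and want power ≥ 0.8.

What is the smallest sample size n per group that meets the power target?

Standardized effect: d = |μ_{blend A} − μ_{blend B}| / σ = |57.0 − 60.1| / 10.3 = 0.3010
For power 0.8 need Φ(δ − z_{0.005}) = 0.8, so δ = z_{0.005} + z_{0.20} = 2.576 + 0.842 = 3.417.
δ = d·√(n/2) ⇒ n = 2(δ/d)² = 2 × (3.417 / 0.3010)² = 257.86.
Rounding up, n = 258 per group.

n = 258 per group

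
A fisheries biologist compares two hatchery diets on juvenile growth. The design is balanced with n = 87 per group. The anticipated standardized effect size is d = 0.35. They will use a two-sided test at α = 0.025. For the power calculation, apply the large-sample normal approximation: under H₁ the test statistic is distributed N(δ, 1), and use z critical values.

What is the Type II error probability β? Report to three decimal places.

β ≈ 0.473

Noncentrality parameter: δ = d·√(n/2) = 0.35 × √(87/2) = 2.3084
Critical value for a two-sided test at α = 0.025: z_{α/2} = 2.241.
Power = Φ(δ − 2.241) + Φ(−δ − 2.241) = Φ(0.067) + Φ(-4.550) = 0.5267 + 0.0000 = 0.5267.
Type II error: β = 1 − power = 1 − 0.5267 = 0.4733.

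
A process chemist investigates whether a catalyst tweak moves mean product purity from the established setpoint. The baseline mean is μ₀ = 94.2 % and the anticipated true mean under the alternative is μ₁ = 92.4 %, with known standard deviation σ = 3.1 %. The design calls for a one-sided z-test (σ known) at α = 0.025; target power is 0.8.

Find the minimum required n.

n = 24

Standardized effect: d = |μ₁ − μ₀| / σ = |92.4 − 94.2| / 3.1 = 0.5806
For power 0.8 need Φ(δ − z_{0.025}) = 0.8, so δ = z_{0.025} + z_{0.20} = 1.960 + 0.842 = 2.802.
δ = d·√n ⇒ n = (δ/d)² = (2.802 / 0.5806)² = 23.28.
Round up to the next whole unit.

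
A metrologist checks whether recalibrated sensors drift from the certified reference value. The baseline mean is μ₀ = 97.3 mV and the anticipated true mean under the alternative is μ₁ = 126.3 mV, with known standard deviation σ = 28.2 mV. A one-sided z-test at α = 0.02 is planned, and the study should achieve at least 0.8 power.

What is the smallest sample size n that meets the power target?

n = 8

Standardized effect: d = |μ₁ − μ₀| / σ = |126.3 − 97.3| / 28.2 = 1.0284
Set Φ(δ − 2.054) = 0.8; then δ − 2.054 = Φ⁻¹(0.8) = 0.842, giving δ = 2.895.
δ = d·√n ⇒ n = (δ/d)² = (2.895 / 1.0284)² = 7.93.
Rounding up, n = 8.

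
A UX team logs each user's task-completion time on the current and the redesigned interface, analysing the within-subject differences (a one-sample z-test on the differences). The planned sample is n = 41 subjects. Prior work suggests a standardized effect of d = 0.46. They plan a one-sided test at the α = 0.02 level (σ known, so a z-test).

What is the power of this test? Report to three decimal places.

Noncentrality parameter: δ = d·√n = 0.46 × √41 = 2.9454
One-sided α = 0.02 → critical value z_{0.02} = 2.054.
Power = Φ(δ − 2.054) = Φ(0.892) = 0.8137.

Power ≈ 0.814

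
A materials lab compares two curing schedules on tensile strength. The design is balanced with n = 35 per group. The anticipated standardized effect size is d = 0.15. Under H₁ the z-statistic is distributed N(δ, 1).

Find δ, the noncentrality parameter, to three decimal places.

δ ≈ 0.627

The noncentrality parameter scales effect size by the design's sample-size factor: δ = d·√(n/2) = 0.15 × √(35/2) = 0.6275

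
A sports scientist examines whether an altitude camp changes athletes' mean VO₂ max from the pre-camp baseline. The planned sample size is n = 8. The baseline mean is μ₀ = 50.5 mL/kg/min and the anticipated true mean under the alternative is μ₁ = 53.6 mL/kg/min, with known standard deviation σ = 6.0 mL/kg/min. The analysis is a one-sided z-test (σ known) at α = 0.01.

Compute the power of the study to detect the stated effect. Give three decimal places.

Power ≈ 0.194

Standardized effect: d = |μ₁ − μ₀| / σ = |53.6 − 50.5| / 6.0 = 0.5167
Noncentrality parameter: δ = d·√n = 0.5167 × √8 = 1.4614
Critical value for a one-sided test at α = 0.01: z_α = 2.326.
Power = Φ(δ − 2.326) = Φ(-0.865) = 0.1935.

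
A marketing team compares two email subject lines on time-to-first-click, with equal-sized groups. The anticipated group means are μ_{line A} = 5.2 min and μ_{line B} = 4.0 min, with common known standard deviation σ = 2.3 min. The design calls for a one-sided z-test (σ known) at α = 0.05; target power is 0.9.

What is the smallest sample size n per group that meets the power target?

Standardized effect: d = |μ_{line A} − μ_{line B}| / σ = |5.2 − 4.0| / 2.3 = 0.5217
Set Φ(δ − 1.645) = 0.9; then δ − 1.645 = Φ⁻¹(0.9) = 1.282, giving δ = 2.926.
δ = d·√(n/2) ⇒ n = 2(δ/d)² = 2 × (2.926 / 0.5217)² = 62.92.
Rounding up, n = 63 per group.

n = 63 per group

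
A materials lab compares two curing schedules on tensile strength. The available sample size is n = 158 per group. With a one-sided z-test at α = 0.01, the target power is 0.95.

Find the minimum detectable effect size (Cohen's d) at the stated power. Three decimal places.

Required noncentrality: δ = z_{0.01} + z_{0.05} = 2.326 + 1.645 = 3.971.
δ = d·√(n/2) ⇒ d = δ/√(n/2) = 3.971/√(158/2) = 0.4468.

d ≈ 0.447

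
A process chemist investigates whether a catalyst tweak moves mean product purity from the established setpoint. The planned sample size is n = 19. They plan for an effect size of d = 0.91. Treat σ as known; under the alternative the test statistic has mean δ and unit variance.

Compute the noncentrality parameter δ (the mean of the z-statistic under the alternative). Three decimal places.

The noncentrality parameter scales effect size by the design's sample-size factor: δ = d·√n = 0.91 × √19 = 3.9666

δ ≈ 3.967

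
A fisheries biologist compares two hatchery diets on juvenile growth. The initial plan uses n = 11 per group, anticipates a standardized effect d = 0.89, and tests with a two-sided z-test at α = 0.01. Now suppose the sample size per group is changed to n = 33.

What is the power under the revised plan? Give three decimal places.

With n = 33 per group: δ = d·√(n/2) = 0.89 × √(33/2) = 3.6152. Critical value z_{0.005} = 2.576.
Revised power = Φ(δ − 2.576) + Φ(−δ − 2.576) = Φ(1.039) + Φ(-6.191) = 0.8507 + 0.0000 = 0.8507.

Power ≈ 0.851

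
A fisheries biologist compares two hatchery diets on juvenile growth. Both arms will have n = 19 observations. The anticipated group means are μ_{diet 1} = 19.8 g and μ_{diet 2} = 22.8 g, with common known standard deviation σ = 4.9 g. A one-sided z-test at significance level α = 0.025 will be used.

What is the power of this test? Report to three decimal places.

Standardized effect: d = |μ_{diet 1} − μ_{diet 2}| / σ = |19.8 − 22.8| / 4.9 = 0.6122
Noncentrality parameter: δ = d·√(n/2) = 0.6122 × √(19/2) = 1.8871
One-sided α = 0.025 → critical value z_{0.025} = 1.960.
Power = Φ(δ − 1.960) = Φ(-0.073) = 0.4709.

Power ≈ 0.471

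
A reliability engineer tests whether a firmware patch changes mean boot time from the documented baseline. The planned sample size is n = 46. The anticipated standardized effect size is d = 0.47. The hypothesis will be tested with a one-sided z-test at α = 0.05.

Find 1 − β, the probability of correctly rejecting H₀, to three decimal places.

Noncentrality parameter: δ = d·√n = 0.47 × √46 = 3.1877
Critical value for a one-sided test at α = 0.05: z_α = 1.645.
Power = P(Z > 1.645 − δ) = Φ(1.543) = 0.9386.

Power ≈ 0.939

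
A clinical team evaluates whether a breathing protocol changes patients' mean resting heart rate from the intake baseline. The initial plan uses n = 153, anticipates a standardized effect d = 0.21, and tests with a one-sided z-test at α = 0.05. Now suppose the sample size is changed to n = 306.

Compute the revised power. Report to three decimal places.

Power ≈ 0.979

With n = 306: δ = d·√n = 0.21 × √306 = 3.6735. Critical value z_{0.05} = 1.645.
Revised power = P(Z > 1.645 − δ) = Φ(2.029) = 0.9788.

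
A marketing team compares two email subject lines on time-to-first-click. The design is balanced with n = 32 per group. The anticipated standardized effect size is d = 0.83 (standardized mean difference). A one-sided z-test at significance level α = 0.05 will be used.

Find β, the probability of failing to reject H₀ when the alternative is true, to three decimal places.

Noncentrality parameter: δ = d·√(n/2) = 0.83 × √(32/2) = 3.3200
Critical value for a one-sided test at α = 0.05: z_α = 1.645.
Power = P(Z > 1.645 − δ) = Φ(1.675) = 0.9530.
Type II error: β = 1 − power = 1 − 0.9530 = 0.0470.

β ≈ 0.047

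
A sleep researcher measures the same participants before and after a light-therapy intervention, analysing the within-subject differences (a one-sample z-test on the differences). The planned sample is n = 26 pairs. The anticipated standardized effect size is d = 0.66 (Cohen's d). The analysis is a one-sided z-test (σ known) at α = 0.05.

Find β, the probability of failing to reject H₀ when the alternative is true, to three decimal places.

β ≈ 0.043

Noncentrality parameter: δ = d·√n = 0.66 × √26 = 3.3654
Critical value for a one-sided test at α = 0.05: z_α = 1.645.
Power = P(Z > 1.645 − δ) = Φ(1.720) = 0.9573.
Type II error: β = 1 − power = 1 − 0.9573 = 0.0427.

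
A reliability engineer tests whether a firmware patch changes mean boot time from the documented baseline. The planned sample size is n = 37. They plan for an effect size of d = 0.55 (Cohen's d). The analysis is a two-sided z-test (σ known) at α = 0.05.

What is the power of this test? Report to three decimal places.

Noncentrality parameter: δ = d·√n = 0.55 × √37 = 3.3455
Critical value for a two-sided test at α = 0.05: z_{α/2} = 1.960.
Power = Φ(δ − 1.960) + Φ(−δ − 1.960) = Φ(1.386) + Φ(-5.305) = 0.9171 + 0.0000 = 0.9171.

Power ≈ 0.917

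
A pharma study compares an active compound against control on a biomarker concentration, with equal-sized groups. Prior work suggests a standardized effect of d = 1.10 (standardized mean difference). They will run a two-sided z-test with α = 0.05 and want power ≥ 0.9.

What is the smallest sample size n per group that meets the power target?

n = 18 per group

Set Φ(δ − 1.960) = 0.9; then δ − 1.960 = Φ⁻¹(0.9) = 1.282, giving δ = 3.242.
(For δ > 0 the lower-tail rejection region contributes negligibly to power, so the one-term inversion is standard.)
δ = d·√(n/2) ⇒ n = 2(δ/d)² = 2 × (3.242 / 1.10)² = 17.37.
Round up to the next whole unit.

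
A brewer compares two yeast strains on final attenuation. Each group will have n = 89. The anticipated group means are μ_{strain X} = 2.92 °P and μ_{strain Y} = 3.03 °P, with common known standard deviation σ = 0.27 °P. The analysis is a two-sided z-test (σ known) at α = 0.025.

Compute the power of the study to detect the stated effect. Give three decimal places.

Power ≈ 0.683

Standardized effect: d = |μ_{strain X} − μ_{strain Y}| / σ = |2.92 − 3.03| / 0.27 = 0.4074
Noncentrality parameter: λ = d·√(n/2) = 0.4074 × √(89/2) = 2.7177
Critical value for a two-sided test at α = 0.025: z_{α/2} = 2.241.
Power = Φ(λ − 2.241) + Φ(−λ − 2.241) = Φ(0.476) + Φ(-4.959) = 0.6831 + 0.0000 = 0.6831.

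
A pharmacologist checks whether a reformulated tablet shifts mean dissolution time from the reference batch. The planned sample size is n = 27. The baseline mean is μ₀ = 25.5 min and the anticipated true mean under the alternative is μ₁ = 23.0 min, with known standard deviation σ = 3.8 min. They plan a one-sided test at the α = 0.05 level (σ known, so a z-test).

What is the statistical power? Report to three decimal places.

Standardized effect: d = |μ₁ − μ₀| / σ = |23.0 − 25.5| / 3.8 = 0.6579
Noncentrality parameter: δ = d·√n = 0.6579 × √27 = 3.4185
One-sided α = 0.05 → critical value z_{0.05} = 1.645.
Power = P(Z > 1.645 − δ) = Φ(1.774) = 0.9619.

Power ≈ 0.962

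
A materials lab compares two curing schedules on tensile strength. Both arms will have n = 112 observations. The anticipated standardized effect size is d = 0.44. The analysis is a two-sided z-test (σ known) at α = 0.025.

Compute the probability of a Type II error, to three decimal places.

β ≈ 0.147

Noncentrality parameter: δ = d·√(n/2) = 0.44 × √(112/2) = 3.2927
Critical value for a two-sided test at α = 0.025: z_{α/2} = 2.241.
Power = Φ(δ − 2.241) + Φ(−δ − 2.241) = Φ(1.051) + Φ(-5.534) = 0.8534 + 0.0000 = 0.8534.
Type II error: β = 1 − power = 1 − 0.8534 = 0.1466.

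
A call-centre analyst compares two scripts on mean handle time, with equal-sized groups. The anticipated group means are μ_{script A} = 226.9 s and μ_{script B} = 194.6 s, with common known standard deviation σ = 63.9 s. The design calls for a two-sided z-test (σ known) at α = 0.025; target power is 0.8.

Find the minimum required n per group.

Standardized effect: d = |μ_{script A} − μ_{script B}| / σ = |226.9 − 194.6| / 63.9 = 0.5055
Set Φ(δ − 2.241) = 0.8; then δ − 2.241 = Φ⁻¹(0.8) = 0.842, giving δ = 3.083.
(For δ > 0 the lower-tail rejection region contributes negligibly to power, so the one-term inversion is standard.)
δ = d·√(n/2) ⇒ n = 2(δ/d)² = 2 × (3.083 / 0.5055)² = 74.40.
Round up to the next whole unit.

n = 75 per group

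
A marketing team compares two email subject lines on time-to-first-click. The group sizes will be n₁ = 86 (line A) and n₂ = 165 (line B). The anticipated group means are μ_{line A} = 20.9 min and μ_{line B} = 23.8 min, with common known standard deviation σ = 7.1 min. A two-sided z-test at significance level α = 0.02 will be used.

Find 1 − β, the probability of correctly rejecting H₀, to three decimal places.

Power ≈ 0.772

Standardized effect: d = |μ_{line A} − μ_{line B}| / σ = |20.9 − 23.8| / 7.1 = 0.4085
Noncentrality parameter: δ = d / √(1/n₁ + 1/n₂) = 0.4085 / √(1/86 + 1/165) = 3.0711
Two-sided α = 0.02 → critical value z_{0.01} = 2.326.
Power = Φ(δ − 2.326) + Φ(−δ − 2.326) = Φ(0.745) + Φ(-5.397) = 0.7718 + 0.0000 = 0.7718.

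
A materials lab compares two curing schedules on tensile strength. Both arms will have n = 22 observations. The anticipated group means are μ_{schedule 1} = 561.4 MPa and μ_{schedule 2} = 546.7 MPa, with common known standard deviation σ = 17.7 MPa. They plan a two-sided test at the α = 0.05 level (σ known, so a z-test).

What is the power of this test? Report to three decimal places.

Power ≈ 0.787

Standardized effect: d = |μ_{schedule 1} − μ_{schedule 2}| / σ = |561.4 − 546.7| / 17.7 = 0.8305
Noncentrality parameter: δ = d·√(n/2) = 0.8305 × √(22/2) = 2.7545
Critical value for a two-sided test at α = 0.05: z_{α/2} = 1.960.
Power = Φ(δ − 1.960) + Φ(−δ − 1.960) = Φ(0.795) + Φ(-4.714) = 0.7866 + 0.0000 = 0.7866.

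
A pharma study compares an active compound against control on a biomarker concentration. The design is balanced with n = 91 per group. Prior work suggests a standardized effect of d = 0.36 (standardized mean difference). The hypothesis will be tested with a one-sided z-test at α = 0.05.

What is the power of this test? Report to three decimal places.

Power ≈ 0.783

Noncentrality parameter: δ = d·√(n/2) = 0.36 × √(91/2) = 2.4283
One-sided α = 0.05 → critical value z_{0.05} = 1.645.
Power = P(Z > 1.645 − δ) = Φ(0.783) = 0.7833.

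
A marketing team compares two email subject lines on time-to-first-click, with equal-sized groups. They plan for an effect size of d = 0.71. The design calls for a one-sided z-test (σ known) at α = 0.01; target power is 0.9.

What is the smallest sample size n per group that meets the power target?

Set Φ(δ − 2.326) = 0.9; then δ − 2.326 = Φ⁻¹(0.9) = 1.282, giving δ = 3.608.
δ = d·√(n/2) ⇒ n = 2(δ/d)² = 2 × (3.608 / 0.71)² = 51.64.
Round up to the next whole unit.

n = 52 per group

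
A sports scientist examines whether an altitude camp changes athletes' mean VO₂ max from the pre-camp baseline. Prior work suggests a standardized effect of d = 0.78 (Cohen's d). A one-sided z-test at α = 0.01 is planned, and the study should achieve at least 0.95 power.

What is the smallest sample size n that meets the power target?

n = 26

For power 0.95 need Φ(δ − z_{0.01}) = 0.95, so δ = z_{0.01} + z_{0.05} = 2.326 + 1.645 = 3.971.
δ = d·√n ⇒ n = (δ/d)² = (3.971 / 0.78)² = 25.92.
Round up to the next whole unit.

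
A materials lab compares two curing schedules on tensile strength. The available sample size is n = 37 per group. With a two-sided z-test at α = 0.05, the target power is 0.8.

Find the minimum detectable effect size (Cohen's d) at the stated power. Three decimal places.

d ≈ 0.651

Need Φ(δ − 1.960) = 0.8, so δ = 1.960 + 0.842 = 2.802.
(Lower-tail contribution to power is negligible for δ > 0.)
δ = d·√(n/2) ⇒ d = δ/√(n/2) = 2.802/√(37/2) = 0.6514.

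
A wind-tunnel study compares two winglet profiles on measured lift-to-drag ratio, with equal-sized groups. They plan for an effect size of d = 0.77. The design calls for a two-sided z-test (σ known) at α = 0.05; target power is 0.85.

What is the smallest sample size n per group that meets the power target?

Set Φ(δ − 1.960) = 0.85; then δ − 1.960 = Φ⁻¹(0.85) = 1.036, giving δ = 2.996.
(The Φ(−δ − z_{α/2}) term is vanishingly small for δ > 0 and is dropped in the standard sample-size formula.)
δ = d·√(n/2) ⇒ n = 2(δ/d)² = 2 × (2.996 / 0.77)² = 30.29.
Round up to the next whole unit.

n = 31 per group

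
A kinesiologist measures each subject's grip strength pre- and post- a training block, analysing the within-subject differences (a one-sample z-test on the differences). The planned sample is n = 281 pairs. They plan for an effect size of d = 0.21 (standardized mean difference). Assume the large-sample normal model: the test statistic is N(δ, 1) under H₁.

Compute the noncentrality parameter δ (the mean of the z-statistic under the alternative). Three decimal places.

δ ≈ 3.520

δ = d·√n = 0.21 × √281 = 3.5202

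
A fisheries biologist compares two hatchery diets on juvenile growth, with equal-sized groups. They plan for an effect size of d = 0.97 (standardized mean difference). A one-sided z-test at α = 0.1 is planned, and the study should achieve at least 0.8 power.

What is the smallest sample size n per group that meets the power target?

For power 0.8 need Φ(δ − z_{0.1}) = 0.8, so δ = z_{0.1} + z_{0.20} = 1.282 + 0.842 = 2.123.
δ = d·√(n/2) ⇒ n = 2(δ/d)² = 2 × (2.123 / 0.97)² = 9.58.
Round up to the next whole unit.

n = 10 per group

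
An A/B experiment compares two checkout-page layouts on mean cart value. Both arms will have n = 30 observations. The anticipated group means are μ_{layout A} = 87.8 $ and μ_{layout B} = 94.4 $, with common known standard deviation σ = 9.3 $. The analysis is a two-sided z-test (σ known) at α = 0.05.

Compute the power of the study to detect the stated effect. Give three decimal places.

Standardized effect: d = |μ_{layout A} − μ_{layout B}| / σ = |87.8 − 94.4| / 9.3 = 0.7097
Noncentrality parameter: λ = d·√(n/2) = 0.7097 × √(30/2) = 2.7486
Critical value for a two-sided test at α = 0.05: z_{α/2} = 1.960.
Power = Φ(λ − 1.960) + Φ(−λ − 1.960) = Φ(0.789) + Φ(-4.709) = 0.7848 + 0.0000 = 0.7848.

Power ≈ 0.785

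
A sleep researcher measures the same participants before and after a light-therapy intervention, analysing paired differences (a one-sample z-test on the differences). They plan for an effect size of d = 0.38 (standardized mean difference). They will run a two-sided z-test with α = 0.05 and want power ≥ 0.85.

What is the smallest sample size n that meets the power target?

Set Φ(δ − 1.960) = 0.85; then δ − 1.960 = Φ⁻¹(0.85) = 1.036, giving δ = 2.996.
(Ignoring the negligible lower-tail rejection probability gives the usual closed-form inversion.)
δ = d·√n ⇒ n = (δ/d)² = (2.996 / 0.38)² = 62.18.
Round up to the next whole unit.

n = 63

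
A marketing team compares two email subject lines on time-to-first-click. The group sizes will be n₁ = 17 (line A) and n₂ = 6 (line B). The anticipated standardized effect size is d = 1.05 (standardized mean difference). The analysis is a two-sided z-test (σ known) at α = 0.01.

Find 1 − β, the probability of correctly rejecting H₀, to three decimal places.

Power ≈ 0.358

Noncentrality parameter: λ = d / √(1/n₁ + 1/n₂) = 1.05 / √(1/17 + 1/6) = 2.2112
Critical value for a two-sided test at α = 0.01: z_{α/2} = 2.576.
Power = Φ(λ − 2.576) + Φ(−λ − 2.576) = Φ(-0.365) + Φ(-4.787) = 0.3577 + 0.0000 = 0.3577.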